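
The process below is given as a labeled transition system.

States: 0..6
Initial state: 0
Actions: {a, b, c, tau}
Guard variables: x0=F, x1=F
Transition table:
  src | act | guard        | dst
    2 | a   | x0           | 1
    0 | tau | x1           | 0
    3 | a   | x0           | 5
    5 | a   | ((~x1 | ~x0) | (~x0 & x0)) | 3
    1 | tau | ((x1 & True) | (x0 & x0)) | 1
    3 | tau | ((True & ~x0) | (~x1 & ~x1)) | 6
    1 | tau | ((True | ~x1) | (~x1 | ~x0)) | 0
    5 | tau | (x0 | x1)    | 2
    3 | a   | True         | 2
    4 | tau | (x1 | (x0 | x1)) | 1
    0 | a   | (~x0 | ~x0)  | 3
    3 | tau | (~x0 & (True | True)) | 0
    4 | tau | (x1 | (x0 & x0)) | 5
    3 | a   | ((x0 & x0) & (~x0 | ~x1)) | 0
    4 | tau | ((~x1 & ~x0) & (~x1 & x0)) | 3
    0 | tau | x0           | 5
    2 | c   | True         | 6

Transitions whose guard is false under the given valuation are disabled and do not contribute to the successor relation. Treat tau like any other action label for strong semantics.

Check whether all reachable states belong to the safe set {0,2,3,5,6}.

Answer: INVARIANT HOLDS

Working:
Allowed set {0,2,3,5,6}
Reachable = {0,2,3,6}
  0: ok
  2: ok
  3: ok
  6: ok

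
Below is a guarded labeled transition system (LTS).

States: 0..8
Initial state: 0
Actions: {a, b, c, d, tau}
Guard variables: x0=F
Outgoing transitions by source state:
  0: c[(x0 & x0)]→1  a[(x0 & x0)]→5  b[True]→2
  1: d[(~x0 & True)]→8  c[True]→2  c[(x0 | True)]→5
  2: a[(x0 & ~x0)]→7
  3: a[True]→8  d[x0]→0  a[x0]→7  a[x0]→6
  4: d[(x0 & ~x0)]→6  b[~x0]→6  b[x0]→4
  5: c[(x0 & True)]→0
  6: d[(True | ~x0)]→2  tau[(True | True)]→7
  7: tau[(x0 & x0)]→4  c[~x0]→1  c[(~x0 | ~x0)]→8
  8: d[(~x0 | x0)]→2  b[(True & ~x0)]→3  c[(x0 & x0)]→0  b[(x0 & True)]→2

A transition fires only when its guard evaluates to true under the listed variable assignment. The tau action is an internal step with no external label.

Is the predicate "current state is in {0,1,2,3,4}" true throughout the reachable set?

Allowed set {0,1,2,3,4}
Reach set: {0,2}
  0: ✓
  2: ✓

Answer: INVARIANT HOLDS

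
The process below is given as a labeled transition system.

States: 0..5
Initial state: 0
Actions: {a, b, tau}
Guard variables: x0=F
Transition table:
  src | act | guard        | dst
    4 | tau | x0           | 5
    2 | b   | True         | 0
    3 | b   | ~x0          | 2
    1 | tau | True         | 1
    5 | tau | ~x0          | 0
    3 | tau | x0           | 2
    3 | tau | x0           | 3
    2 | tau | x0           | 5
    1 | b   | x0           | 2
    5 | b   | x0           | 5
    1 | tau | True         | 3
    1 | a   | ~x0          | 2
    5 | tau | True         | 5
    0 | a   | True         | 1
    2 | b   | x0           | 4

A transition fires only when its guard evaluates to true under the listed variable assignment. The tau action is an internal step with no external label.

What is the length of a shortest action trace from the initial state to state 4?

Answer: UNREACHABLE

Working:
Layered search for 4:
  Layer 0: {0}
  Layer 1: {1}
  Layer 2: {2,3}
4 never appears.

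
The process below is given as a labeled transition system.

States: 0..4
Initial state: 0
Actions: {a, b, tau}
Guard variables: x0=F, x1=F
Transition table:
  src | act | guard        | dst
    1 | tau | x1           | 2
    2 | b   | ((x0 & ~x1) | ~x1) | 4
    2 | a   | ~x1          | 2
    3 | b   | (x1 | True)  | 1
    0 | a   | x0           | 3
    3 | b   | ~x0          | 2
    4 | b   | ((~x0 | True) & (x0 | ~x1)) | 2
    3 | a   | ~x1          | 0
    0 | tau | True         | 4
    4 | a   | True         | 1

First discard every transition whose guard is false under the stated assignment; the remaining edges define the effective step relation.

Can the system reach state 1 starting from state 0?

After dropping false guards: 8 live edges.
depth 0: {0}
depth 1: {4}  cumulative {0,4}
depth 2: {1,2}  cumulative {0,1,2,4}
Reach set: {0,1,2,4}
trace reaching 1: tau·a

Answer: REACHABLE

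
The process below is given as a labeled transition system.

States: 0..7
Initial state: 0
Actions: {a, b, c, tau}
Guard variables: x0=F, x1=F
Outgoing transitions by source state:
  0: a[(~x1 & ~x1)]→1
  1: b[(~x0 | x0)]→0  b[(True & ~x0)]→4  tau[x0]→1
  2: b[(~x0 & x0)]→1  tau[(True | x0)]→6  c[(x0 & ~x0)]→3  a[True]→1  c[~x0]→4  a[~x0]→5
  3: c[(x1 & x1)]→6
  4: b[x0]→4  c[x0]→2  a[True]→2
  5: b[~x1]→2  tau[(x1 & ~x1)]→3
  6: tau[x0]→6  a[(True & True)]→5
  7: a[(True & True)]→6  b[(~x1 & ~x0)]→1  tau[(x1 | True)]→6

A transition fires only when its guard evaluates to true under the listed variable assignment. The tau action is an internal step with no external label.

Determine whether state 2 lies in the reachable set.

13 transition(s) survive guard evaluation.
depth 0: {0}
depth 1: {1}  total {0,1}
depth 2: {4}  total {0,1,4}
depth 3: {2}  total {0,1,2,4}
depth 4: {5,6}  total {0,1,2,4,5,6}
R = {0,1,2,4,5,6}
witness 2: a·b·a

Answer: REACHABLE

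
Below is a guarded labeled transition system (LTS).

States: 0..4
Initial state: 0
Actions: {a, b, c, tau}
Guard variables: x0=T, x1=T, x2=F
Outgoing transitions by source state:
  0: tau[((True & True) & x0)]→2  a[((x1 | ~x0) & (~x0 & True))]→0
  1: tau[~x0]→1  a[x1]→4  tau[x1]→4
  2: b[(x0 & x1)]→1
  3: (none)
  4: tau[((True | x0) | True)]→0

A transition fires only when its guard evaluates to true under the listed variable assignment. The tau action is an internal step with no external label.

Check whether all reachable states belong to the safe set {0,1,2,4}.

Answer: INVARIANT HOLDS

Working:
Allowed set {0,1,2,4}
Reachable = {0,1,2,4}
  0: ok
  1: ok
  2: ok
  4: ok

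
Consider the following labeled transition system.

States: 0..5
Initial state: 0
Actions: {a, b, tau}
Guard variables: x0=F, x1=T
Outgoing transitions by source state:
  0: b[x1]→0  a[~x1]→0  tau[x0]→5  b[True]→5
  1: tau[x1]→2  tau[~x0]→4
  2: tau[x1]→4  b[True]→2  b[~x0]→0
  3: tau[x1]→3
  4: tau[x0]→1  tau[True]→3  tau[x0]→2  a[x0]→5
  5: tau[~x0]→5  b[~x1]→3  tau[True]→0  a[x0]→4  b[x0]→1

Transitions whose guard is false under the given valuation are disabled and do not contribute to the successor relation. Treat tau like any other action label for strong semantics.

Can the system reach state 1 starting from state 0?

Answer: UNREACHABLE

Trace:
Guard filter leaves 11 enabled edge(s).
Layer 0: {0}
Layer 1: {5}  now seen {0,5}
Reach set: {0,5}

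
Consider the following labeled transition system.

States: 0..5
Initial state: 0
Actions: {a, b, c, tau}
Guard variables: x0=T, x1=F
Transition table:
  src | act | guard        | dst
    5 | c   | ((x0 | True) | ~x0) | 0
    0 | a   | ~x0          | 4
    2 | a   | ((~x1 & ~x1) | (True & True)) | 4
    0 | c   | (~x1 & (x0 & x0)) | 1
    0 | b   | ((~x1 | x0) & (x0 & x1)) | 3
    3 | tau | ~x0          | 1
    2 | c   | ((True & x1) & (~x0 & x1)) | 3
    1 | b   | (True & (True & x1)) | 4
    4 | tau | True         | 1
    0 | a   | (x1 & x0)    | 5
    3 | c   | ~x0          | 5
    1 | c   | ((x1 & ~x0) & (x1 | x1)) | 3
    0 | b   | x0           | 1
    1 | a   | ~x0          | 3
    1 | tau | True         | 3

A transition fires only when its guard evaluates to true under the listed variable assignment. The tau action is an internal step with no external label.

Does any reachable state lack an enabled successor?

Reachable = {0,1,3}
  0: b→1  c→1  [2 out]
  1: tau→3  [1 out]
  3: ∅  [STUCK]
Path to 3: c·tau

Answer: DEADLOCK at state 3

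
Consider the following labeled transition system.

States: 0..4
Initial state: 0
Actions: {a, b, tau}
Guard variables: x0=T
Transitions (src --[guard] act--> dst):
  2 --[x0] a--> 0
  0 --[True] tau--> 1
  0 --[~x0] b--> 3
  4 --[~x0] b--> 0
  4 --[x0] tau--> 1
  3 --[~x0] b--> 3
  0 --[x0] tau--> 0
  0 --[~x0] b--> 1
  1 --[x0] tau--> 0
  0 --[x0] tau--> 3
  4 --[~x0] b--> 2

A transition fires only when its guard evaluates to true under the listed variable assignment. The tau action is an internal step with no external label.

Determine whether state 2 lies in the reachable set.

After dropping false guards: 6 live edges.
L0 = {0}
L1 = {1,3}  total {0,1,3}
Reachable = {0,1,3}

Answer: UNREACHABLE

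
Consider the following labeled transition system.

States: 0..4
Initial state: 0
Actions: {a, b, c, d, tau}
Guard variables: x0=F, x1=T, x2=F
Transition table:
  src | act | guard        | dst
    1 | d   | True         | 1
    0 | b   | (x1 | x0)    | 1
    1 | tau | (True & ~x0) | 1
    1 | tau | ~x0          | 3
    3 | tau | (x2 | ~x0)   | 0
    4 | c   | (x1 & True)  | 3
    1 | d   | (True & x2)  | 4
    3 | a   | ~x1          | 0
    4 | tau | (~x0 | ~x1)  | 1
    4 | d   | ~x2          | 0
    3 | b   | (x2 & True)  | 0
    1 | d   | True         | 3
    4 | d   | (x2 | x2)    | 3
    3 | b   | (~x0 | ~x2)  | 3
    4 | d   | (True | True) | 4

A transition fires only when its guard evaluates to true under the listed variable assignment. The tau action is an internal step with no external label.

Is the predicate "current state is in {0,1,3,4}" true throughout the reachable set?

Inv-set: {0,1,3,4}
Reach set: {0,1,3}
  0: ✓
  1: ✓
  3: ✓

Answer: INVARIANT HOLDS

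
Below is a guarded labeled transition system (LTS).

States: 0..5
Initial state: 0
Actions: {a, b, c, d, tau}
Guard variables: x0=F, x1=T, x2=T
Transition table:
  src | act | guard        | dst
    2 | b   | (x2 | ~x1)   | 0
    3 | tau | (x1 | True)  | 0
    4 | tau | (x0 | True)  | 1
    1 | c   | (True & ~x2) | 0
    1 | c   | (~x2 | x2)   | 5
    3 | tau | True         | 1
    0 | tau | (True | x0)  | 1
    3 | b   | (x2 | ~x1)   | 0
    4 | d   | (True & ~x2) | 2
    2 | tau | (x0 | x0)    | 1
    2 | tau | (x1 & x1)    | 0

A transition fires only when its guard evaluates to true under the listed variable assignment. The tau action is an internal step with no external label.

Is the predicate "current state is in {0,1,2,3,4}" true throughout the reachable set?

Allowed set {0,1,2,3,4}
Reach set: {0,1,5}
  0: ✓
  1: ✓
  5: ✗ unsafe
counterexample path to 5: tau·c

Answer: INVARIANT VIOLATED at state 5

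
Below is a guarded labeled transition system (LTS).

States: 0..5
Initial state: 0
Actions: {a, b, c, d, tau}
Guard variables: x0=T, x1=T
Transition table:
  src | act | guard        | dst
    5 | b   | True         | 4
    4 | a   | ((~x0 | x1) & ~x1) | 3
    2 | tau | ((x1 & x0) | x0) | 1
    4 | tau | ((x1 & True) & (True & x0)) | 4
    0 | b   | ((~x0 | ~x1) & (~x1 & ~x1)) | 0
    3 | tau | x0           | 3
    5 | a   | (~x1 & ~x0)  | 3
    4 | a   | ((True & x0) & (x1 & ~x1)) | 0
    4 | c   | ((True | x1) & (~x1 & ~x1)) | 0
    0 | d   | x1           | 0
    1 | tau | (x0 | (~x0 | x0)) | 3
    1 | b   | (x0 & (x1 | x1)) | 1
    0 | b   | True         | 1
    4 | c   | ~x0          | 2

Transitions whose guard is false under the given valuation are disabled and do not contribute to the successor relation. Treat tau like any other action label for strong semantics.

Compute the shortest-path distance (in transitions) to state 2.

Breadth-first toward 2:
  Layer 0: {0}
  Layer 1: {1}
  Layer 2: {3}
2 never appears.

Answer: UNREACHABLE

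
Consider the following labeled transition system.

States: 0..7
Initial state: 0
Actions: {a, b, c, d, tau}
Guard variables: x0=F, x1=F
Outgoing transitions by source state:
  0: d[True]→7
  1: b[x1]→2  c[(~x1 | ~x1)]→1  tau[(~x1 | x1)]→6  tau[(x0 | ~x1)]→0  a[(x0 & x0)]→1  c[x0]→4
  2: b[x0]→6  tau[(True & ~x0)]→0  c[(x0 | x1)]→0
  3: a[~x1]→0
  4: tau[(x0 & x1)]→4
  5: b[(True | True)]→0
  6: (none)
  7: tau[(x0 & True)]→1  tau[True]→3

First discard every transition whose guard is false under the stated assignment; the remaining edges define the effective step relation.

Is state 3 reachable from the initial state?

Answer: REACHABLE

Trace:
8 transition(s) survive guard evaluation.
Layer 0: {0}
Layer 1: {7}  now seen {0,7}
Layer 2: {3}  now seen {0,3,7}
R = {0,3,7}
Path to 3: d·tau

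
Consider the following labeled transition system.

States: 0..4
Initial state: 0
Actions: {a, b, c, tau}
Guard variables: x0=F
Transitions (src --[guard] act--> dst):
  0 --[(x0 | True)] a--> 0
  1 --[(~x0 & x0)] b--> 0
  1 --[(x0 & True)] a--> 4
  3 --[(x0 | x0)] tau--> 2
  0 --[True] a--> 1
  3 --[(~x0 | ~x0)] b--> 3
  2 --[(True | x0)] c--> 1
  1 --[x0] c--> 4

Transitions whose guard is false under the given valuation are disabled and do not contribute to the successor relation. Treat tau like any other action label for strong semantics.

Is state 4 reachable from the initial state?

Guard filter leaves 4 enabled edge(s).
Layer 0: {0}
Layer 1: {1}  cumulative {0,1}
Reachable = {0,1}

Answer: UNREACHABLE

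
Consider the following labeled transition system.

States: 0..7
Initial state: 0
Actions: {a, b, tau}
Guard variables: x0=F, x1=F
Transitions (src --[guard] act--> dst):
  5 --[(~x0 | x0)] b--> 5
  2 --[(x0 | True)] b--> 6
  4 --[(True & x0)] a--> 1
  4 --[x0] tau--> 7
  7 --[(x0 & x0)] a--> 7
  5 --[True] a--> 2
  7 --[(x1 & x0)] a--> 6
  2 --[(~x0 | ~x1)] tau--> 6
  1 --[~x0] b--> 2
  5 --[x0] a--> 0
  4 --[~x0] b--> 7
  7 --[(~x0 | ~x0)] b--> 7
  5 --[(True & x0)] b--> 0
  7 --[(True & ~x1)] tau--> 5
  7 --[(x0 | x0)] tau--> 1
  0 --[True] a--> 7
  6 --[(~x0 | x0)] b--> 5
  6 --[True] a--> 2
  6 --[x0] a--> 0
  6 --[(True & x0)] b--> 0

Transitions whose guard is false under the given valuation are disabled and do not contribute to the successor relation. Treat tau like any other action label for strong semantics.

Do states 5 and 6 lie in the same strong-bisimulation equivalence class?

Answer: BISIMILAR

Analysis:
Bisimulation quotient by refinement:
  P[0] = {{0,1,2,3,4,5,6,7}}
  P[1] = {{0},{1,4},{2,7},{3},{5,6}}
  P[2] = {{0},{1,4},{2},{3},{5,6},{7}}
  P[3] = {{0},{1},{2},{3},{4},{5,6},{7}}
stable after 4 split(s): 7 block(s)
5∈{5,6}, 6∈{5,6}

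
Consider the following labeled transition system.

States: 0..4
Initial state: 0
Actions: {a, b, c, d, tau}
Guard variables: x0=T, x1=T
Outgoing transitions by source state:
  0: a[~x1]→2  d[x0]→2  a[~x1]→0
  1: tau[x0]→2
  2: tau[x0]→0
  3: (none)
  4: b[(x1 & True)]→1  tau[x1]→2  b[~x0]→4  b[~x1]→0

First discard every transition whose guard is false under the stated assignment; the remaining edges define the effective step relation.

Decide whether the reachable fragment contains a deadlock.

Answer: DEADLOCK-FREE

Analysis:
Reachable = {0,2}
  0: d→2  [1 out]
  2: tau→0  [1 out]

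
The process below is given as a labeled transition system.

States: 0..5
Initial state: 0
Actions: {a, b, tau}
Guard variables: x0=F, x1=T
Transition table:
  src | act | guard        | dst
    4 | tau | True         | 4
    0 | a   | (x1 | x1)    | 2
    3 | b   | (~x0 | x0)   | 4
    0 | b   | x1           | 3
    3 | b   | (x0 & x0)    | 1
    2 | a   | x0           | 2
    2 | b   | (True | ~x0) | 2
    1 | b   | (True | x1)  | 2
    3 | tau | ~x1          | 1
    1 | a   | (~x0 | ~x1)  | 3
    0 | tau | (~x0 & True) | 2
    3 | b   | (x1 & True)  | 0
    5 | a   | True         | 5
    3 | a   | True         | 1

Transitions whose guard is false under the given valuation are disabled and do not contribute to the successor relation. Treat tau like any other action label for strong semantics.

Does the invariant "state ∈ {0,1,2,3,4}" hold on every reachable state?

Answer: INVARIANT HOLDS

Trace:
Inv-set: {0,1,2,3,4}
Reach set: {0,1,2,3,4}
  0: ok
  1: ok
  2: ok
  3: ok
  4: ok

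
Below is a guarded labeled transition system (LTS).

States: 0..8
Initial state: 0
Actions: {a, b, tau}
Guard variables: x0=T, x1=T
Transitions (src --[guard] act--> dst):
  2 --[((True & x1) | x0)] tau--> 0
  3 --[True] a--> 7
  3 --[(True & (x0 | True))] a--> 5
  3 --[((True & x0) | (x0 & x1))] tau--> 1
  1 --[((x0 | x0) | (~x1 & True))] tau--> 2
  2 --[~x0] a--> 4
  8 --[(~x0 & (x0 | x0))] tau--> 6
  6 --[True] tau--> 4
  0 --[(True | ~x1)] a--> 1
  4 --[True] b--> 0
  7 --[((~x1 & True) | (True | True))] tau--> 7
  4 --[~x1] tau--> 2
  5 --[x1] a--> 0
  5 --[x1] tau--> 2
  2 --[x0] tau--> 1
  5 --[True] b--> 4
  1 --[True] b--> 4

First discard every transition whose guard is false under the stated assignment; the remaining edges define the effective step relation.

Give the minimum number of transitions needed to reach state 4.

Answer: 2

Trace:
BFS to 4:
  Layer 0: {0}
  Layer 1: {1}
  Layer 2: {2,4}
4 enters at depth 2; path a·b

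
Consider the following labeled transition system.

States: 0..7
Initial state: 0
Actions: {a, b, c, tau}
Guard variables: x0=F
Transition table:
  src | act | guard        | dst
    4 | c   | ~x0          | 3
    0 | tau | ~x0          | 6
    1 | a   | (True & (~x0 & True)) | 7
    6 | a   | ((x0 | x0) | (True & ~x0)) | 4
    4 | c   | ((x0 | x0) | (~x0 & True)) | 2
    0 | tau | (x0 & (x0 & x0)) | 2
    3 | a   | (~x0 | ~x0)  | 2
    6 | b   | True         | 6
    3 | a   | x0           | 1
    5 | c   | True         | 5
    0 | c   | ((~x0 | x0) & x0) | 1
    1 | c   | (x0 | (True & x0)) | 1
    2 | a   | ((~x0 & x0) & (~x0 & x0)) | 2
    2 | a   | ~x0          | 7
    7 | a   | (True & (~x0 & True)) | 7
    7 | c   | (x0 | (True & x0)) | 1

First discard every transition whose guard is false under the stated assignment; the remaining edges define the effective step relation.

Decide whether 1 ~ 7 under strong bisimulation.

Compute ~ classes (split until stable):
  round 0: {{0,1,2,3,4,5,6,7}}
  round 1: {{0},{1,2,3,7},{4,5},{6}}
  round 2: {{0},{1,2,3,7},{4},{5},{6}}
5 equivalence class(es) (converged in 3)
1∈{1,2,3,7}, 7∈{1,2,3,7}

Answer: BISIMILAR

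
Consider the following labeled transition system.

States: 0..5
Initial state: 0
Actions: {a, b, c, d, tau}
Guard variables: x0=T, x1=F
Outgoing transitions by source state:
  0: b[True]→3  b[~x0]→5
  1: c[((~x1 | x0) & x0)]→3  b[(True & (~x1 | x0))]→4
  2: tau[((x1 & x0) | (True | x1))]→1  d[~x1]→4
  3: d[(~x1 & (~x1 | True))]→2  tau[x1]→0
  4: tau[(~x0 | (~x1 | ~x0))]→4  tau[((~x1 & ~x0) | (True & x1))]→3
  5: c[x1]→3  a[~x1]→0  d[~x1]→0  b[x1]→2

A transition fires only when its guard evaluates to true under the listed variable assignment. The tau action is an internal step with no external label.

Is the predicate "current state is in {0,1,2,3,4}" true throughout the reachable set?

Safe = {0,1,2,3,4}
Reach set: {0,1,2,3,4}
  0: ✓
  1: ✓
  2: ✓
  3: ✓
  4: ✓

Answer: INVARIANT HOLDS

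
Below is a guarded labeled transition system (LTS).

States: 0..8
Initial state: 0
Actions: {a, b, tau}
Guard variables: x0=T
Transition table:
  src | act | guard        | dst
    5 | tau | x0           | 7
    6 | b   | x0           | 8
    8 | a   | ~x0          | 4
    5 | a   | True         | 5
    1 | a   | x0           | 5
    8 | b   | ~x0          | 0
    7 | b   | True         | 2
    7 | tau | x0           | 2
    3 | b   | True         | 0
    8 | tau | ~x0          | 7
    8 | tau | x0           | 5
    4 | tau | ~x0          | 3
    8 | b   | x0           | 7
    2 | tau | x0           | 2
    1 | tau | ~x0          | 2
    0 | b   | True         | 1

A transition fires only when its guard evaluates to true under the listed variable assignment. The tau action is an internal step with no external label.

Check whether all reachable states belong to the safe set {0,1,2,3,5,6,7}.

Allowed set {0,1,2,3,5,6,7}
Reachable = {0,1,2,5,7}
  0: ok
  1: ok
  2: ok
  5: ok
  7: ok

Answer: INVARIANT HOLDS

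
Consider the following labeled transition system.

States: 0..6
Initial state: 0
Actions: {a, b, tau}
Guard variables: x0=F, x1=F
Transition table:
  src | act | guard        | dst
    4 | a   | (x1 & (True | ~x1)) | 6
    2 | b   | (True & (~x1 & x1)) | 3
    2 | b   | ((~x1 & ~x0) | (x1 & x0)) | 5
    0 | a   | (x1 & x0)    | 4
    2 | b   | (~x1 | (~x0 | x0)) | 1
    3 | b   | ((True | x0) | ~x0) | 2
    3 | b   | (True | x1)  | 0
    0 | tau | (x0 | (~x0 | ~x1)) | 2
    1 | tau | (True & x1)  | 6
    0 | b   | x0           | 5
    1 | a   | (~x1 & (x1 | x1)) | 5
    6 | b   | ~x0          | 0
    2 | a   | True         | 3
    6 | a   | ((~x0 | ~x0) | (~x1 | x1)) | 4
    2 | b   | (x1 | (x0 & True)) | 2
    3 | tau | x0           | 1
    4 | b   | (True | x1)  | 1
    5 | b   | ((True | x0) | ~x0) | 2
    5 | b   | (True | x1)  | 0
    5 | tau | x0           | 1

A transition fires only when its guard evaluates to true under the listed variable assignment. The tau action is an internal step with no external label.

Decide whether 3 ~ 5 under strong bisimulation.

Compute ~ classes (split until stable):
  π0 = {{0,1,2,3,4,5,6}}
  π1 = {{0},{1},{2,6},{3,4,5}}
  π2 = {{0},{1},{2},{3,5},{4},{6}}
Fixed point at round 3; 6 class(es).
class of 3: {3,5}; class of 5: {3,5}

Answer: BISIMILAR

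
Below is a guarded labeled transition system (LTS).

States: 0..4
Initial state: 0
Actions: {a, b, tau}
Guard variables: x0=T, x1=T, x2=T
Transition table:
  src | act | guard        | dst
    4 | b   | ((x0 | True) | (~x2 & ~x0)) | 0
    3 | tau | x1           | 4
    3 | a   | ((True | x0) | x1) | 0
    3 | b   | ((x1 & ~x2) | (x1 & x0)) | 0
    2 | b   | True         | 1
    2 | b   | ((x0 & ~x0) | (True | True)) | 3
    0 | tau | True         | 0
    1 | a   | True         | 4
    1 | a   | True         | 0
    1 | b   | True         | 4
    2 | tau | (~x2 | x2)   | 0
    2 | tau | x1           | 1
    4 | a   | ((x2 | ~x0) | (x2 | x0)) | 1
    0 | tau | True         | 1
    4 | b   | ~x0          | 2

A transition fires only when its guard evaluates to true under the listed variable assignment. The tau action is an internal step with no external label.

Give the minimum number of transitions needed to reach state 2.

Answer: UNREACHABLE

Trace:
BFS to 2:
  depth 0: {0}
  depth 1: {1}
  depth 2: {4}
2 never appears.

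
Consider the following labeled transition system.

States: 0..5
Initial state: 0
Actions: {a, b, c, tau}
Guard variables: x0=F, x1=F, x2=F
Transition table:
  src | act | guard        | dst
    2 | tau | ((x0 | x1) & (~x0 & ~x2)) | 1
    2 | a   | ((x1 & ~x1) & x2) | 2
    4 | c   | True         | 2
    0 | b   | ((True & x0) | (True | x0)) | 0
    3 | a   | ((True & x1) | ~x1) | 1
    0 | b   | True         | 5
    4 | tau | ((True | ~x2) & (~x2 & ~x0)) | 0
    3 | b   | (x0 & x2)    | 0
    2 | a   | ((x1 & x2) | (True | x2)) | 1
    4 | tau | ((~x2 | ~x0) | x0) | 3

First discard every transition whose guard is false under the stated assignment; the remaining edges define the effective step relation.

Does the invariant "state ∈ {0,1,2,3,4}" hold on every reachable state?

Safe = {0,1,2,3,4}
R = {0,5}
  0: safe
  5: outside
witness against invariant: b → 5

Answer: INVARIANT VIOLATED at state 5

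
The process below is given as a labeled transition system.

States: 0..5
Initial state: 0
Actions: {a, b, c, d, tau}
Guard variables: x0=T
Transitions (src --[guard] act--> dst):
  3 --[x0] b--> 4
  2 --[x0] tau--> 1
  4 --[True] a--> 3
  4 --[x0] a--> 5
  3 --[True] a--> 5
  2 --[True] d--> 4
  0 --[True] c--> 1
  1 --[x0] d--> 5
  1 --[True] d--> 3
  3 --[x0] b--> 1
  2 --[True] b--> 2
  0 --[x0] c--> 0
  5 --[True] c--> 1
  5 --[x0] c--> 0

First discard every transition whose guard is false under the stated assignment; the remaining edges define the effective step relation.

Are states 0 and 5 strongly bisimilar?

Answer: BISIMILAR

Working:
Refine partition for ~:
  round 0: {{0,1,2,3,4,5}}
  round 1: {{0,5},{1},{2},{3},{4}}
stable after 2 split(s): 5 block(s)
0∈{0,5}, 5∈{0,5}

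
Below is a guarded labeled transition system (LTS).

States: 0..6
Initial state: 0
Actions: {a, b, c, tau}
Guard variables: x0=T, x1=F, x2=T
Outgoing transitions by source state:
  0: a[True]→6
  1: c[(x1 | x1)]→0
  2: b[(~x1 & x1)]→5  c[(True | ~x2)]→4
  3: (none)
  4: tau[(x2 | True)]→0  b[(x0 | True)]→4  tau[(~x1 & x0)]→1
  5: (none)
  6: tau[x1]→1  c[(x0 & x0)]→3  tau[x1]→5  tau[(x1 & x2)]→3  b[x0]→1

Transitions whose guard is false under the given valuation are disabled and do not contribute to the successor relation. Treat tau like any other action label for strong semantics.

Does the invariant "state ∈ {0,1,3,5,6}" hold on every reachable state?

Inv-set: {0,1,3,5,6}
R = {0,1,3,6}
  0: ok
  1: ok
  3: ok
  6: ok

Answer: INVARIANT HOLDS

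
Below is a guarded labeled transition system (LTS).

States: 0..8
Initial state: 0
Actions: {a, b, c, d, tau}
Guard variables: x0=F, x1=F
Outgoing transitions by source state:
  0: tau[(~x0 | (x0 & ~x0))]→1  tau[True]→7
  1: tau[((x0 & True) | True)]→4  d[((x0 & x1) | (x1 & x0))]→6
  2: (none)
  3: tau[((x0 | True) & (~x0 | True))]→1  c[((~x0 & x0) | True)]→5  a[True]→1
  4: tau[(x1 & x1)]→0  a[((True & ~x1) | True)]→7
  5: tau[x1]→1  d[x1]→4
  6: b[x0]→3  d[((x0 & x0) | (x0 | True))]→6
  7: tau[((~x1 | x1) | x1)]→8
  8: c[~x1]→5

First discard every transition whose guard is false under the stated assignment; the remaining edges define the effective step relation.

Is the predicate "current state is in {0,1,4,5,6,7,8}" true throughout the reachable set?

Inv-set: {0,1,4,5,6,7,8}
Reach set: {0,1,4,5,7,8}
  0: ok
  1: ok
  4: ok
  5: ok
  7: ok
  8: ok

Answer: INVARIANT HOLDS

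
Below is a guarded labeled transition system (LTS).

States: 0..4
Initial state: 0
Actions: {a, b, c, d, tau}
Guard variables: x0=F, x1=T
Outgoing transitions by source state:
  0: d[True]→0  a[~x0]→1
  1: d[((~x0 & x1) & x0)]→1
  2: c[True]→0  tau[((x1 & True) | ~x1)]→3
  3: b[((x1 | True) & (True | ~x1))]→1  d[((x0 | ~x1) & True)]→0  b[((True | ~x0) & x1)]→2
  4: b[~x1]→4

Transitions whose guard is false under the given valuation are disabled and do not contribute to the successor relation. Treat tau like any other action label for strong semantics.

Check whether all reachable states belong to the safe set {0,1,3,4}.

Answer: INVARIANT HOLDS

Working:
Allowed set {0,1,3,4}
R = {0,1}
  0: safe
  1: safe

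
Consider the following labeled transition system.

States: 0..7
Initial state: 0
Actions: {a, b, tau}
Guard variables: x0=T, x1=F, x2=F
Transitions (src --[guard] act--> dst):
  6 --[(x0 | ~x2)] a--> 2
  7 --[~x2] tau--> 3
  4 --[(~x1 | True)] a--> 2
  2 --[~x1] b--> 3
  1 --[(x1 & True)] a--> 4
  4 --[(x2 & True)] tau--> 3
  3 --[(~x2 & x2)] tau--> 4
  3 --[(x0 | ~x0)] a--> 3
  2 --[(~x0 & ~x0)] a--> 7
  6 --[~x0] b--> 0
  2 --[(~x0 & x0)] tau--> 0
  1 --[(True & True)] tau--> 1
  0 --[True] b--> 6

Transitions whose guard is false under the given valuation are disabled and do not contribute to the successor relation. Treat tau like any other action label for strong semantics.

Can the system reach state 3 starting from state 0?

Guard filter leaves 7 enabled edge(s).
depth 0: {0}
depth 1: {6}  cumulative {0,6}
depth 2: {2}  cumulative {0,2,6}
depth 3: {3}  cumulative {0,2,3,6}
R = {0,2,3,6}
trace reaching 3: b·a·b

Answer: REACHABLE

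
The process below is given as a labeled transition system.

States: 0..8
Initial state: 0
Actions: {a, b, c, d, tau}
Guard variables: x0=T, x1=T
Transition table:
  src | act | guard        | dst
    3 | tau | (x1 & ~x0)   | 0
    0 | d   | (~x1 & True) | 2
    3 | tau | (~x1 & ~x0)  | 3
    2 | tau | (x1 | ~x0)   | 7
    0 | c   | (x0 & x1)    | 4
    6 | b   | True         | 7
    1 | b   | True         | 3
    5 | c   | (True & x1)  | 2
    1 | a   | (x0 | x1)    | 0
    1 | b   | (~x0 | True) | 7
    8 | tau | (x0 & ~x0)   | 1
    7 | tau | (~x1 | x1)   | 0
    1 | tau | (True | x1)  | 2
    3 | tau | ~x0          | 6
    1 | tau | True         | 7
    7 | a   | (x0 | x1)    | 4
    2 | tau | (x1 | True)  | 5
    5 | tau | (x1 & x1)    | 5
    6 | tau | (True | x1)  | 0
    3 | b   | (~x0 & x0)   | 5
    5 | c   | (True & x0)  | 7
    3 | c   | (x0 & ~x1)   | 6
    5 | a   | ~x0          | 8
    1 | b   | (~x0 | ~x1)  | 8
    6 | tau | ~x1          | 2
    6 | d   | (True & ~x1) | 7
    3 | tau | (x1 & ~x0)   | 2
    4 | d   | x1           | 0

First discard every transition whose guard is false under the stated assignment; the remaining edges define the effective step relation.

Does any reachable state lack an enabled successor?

Answer: DEADLOCK-FREE

Working:
Reach set: {0,4}
  0: c→4  [deg 1]
  4: d→0  [deg 1]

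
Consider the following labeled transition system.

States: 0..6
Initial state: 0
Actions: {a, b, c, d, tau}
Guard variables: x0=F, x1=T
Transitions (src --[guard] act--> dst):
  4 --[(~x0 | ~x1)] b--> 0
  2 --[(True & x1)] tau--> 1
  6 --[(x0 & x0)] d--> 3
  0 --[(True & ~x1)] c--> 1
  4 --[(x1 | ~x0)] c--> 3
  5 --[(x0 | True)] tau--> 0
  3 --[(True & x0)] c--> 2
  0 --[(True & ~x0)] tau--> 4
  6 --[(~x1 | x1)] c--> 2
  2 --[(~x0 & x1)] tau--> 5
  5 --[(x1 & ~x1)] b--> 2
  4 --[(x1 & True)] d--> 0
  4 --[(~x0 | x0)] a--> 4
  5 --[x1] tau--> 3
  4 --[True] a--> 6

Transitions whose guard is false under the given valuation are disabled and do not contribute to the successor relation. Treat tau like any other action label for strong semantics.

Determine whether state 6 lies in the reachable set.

Answer: REACHABLE

Analysis:
11 transition(s) survive guard evaluation.
Layer 0: {0}
Layer 1: {4}  cumulative {0,4}
Layer 2: {3,6}  cumulative {0,3,4,6}
Layer 3: {2}  cumulative {0,2,3,4,6}
Layer 4: {1,5}  cumulative {0,1,2,3,4,5,6}
Reachable = {0,1,2,3,4,5,6}
witness 6: tau·a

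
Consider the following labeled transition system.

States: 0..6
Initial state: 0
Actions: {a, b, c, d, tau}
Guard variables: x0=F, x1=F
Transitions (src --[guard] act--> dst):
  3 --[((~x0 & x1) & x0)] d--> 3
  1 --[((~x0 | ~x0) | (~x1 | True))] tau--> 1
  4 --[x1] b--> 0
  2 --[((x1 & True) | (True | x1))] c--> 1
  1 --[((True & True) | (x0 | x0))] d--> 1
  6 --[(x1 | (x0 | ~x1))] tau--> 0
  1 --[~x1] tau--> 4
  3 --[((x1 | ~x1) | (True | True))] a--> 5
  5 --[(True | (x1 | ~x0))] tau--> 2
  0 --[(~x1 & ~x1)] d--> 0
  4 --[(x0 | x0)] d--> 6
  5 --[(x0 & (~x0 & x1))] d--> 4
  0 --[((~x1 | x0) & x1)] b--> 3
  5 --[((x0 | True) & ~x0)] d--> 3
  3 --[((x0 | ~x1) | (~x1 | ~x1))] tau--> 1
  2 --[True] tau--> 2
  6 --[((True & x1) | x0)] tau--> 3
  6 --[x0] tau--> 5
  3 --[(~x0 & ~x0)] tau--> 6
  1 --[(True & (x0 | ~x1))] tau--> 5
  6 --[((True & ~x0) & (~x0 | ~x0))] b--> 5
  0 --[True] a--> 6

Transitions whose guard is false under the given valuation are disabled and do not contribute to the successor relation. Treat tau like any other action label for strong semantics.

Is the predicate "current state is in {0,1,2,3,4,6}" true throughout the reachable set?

Answer: INVARIANT VIOLATED at state 5

Working:
Allowed set {0,1,2,3,4,6}
R = {0,1,2,3,4,5,6}
  0: safe
  1: safe
  2: safe
  3: safe
  4: safe
  5: ✗ unsafe
  6: safe
counterexample path to 5: a·b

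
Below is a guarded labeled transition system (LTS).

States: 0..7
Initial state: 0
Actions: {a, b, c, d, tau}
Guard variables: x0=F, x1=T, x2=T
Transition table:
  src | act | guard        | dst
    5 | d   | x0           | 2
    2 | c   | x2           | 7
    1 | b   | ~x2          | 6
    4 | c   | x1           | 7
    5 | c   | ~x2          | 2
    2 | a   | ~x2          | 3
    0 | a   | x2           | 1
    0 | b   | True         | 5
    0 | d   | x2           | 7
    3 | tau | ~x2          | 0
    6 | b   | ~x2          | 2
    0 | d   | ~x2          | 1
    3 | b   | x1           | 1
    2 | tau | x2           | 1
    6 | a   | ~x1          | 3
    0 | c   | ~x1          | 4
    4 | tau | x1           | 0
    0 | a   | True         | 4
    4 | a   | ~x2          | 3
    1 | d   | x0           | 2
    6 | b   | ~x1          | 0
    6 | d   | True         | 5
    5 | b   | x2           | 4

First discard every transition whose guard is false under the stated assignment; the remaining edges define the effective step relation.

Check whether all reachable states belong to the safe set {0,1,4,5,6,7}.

Answer: INVARIANT HOLDS

Working:
Allowed set {0,1,4,5,6,7}
R = {0,1,4,5,7}
  0: ✓
  1: ✓
  4: ✓
  5: ✓
  7: ✓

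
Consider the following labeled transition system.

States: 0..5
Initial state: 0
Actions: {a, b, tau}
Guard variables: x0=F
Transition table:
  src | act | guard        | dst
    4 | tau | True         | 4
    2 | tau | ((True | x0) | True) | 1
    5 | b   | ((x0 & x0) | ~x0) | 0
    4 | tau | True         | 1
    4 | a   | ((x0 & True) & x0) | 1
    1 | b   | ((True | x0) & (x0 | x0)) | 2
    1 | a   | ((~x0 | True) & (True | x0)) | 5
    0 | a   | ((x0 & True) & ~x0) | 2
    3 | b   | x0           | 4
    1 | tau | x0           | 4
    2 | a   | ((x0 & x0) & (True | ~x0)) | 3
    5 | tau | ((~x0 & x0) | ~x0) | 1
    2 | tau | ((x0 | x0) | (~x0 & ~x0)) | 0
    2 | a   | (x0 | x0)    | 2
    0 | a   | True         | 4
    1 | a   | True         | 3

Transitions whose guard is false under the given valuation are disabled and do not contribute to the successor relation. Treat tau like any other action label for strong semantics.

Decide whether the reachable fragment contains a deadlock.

Reach set: {0,1,3,4,5}
  0: a→4  [deg 1]
  1: a→3  a→5  [deg 2]
  3: ∅  [no exit]
  4: tau→1  tau→4  [deg 2]
  5: b→0  tau→1  [deg 2]
trace reaching 3: a·tau·a

Answer: DEADLOCK at state 3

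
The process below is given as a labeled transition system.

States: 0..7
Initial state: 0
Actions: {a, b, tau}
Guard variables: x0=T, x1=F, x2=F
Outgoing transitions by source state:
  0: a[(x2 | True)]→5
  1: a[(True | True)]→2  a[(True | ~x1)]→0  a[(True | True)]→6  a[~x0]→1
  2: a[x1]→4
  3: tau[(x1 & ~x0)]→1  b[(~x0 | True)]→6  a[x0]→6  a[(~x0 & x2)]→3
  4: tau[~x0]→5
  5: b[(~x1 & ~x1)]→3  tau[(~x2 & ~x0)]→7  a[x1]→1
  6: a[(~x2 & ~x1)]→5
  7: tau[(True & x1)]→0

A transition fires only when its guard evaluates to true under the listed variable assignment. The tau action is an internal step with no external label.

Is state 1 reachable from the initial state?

After dropping false guards: 8 live edges.
depth 0: {0}
depth 1: {5}  total {0,5}
depth 2: {3}  total {0,3,5}
depth 3: {6}  total {0,3,5,6}
Reachable = {0,3,5,6}

Answer: UNREACHABLE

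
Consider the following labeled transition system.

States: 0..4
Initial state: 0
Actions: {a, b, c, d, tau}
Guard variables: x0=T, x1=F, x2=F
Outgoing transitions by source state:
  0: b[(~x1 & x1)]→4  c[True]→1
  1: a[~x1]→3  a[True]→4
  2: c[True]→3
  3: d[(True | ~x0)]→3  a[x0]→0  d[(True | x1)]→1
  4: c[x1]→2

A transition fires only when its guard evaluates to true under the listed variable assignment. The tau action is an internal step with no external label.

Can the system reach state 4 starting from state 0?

Answer: REACHABLE

Analysis:
7 transition(s) survive guard evaluation.
depth 0: {0}
depth 1: {1}  cumulative {0,1}
depth 2: {3,4}  cumulative {0,1,3,4}
Reachable = {0,1,3,4}
trace reaching 4: c·a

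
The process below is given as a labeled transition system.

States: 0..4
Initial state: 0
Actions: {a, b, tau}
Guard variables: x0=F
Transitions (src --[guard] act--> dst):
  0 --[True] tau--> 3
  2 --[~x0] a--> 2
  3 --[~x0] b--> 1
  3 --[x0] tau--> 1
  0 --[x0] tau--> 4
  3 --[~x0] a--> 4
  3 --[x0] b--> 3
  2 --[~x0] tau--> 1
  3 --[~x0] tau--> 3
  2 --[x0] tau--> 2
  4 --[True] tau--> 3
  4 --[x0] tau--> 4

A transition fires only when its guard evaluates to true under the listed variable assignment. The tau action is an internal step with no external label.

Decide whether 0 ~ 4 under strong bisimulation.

Compute ~ classes (split until stable):
  P[0] = {{0,1,2,3,4}}
  P[1] = {{0,4},{1},{2},{3}}
Fixed point at round 2; 4 class(es).
[0]={0,4}  [4]={0,4}

Answer: BISIMILAR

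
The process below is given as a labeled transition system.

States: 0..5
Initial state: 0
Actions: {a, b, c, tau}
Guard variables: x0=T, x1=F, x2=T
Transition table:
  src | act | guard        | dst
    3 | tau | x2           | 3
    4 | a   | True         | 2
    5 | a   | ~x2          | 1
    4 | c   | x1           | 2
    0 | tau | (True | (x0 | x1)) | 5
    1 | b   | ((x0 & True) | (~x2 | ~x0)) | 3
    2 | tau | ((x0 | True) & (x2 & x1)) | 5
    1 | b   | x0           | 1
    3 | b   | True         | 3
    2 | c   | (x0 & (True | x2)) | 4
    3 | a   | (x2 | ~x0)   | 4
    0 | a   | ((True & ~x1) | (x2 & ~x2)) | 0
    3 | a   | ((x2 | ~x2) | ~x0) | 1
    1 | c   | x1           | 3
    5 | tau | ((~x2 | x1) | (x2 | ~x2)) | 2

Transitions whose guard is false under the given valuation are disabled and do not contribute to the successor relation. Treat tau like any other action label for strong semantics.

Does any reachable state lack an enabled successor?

Answer: DEADLOCK-FREE

Working:
Reachable = {0,2,4,5}
  0: a→0  tau→5  [deg 2]
  2: c→4  [deg 1]
  4: a→2  [deg 1]
  5: tau→2  [deg 1]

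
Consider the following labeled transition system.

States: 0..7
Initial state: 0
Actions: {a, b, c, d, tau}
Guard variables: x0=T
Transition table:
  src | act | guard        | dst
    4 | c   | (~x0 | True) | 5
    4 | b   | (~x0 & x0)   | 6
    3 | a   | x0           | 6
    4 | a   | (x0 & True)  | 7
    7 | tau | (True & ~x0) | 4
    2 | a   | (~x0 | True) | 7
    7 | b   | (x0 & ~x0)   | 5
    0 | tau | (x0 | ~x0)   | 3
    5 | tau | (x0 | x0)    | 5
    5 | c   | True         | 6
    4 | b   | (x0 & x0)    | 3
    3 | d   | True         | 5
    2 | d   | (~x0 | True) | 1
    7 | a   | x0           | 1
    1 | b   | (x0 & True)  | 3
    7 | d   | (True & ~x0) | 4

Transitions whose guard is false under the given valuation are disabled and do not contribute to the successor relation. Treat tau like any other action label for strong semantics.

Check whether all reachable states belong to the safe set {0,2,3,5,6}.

Answer: INVARIANT HOLDS

Working:
Allowed set {0,2,3,5,6}
Reachable = {0,3,5,6}
  0: safe
  3: safe
  5: safe
  6: safe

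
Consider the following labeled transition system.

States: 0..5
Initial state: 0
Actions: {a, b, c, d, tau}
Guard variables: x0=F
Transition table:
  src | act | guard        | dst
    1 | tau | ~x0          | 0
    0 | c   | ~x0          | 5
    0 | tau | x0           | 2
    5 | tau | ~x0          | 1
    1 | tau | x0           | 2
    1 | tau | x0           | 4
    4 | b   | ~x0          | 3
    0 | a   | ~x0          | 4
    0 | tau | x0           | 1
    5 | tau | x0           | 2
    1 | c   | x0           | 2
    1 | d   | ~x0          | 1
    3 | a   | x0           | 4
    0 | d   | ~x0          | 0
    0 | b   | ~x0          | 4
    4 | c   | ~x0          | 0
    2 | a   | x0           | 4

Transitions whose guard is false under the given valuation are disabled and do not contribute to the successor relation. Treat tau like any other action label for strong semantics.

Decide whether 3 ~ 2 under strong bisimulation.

Compute ~ classes (split until stable):
  P[0] = {{0,1,2,3,4,5}}
  P[1] = {{0},{1},{2,3},{4},{5}}
stable after 2 split(s): 5 block(s)
[3]={2,3}  [2]={2,3}

Answer: BISIMILAR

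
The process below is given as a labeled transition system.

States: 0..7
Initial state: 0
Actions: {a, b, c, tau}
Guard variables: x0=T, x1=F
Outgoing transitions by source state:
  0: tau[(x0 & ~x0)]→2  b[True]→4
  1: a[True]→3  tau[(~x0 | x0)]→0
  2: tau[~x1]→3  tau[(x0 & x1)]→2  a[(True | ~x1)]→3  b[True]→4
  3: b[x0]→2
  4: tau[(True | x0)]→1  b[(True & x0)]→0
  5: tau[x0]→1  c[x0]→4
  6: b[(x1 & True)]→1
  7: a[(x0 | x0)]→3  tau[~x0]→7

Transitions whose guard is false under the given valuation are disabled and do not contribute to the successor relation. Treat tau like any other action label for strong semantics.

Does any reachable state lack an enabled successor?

Answer: DEADLOCK-FREE

Working:
R = {0,1,2,3,4}
  0: b→4  [1 out]
  1: a→3  tau→0  [2 out]
  2: a→3  b→4  tau→3  [3 out]
  3: b→2  [1 out]
  4: b→0  tau→1  [2 out]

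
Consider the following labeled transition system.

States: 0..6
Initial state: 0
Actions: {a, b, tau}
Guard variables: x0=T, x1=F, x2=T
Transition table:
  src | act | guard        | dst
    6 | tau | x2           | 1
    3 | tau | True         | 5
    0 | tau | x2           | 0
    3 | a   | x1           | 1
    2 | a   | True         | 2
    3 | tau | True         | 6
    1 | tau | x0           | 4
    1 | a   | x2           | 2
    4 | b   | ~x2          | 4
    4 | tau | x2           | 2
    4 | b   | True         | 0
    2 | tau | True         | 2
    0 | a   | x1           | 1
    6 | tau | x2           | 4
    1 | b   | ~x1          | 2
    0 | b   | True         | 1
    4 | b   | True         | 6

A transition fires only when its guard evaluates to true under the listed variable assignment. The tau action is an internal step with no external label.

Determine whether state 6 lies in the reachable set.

Answer: REACHABLE

Trace:
14 transition(s) survive guard evaluation.
L0 = {0}
L1 = {1}  now seen {0,1}
L2 = {2,4}  now seen {0,1,2,4}
L3 = {6}  now seen {0,1,2,4,6}
Reachable = {0,1,2,4,6}
trace reaching 6: b·tau·b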